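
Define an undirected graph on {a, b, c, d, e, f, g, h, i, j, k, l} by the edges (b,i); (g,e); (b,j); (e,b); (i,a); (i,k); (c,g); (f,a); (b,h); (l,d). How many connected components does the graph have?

2

Component: {d, l}
Component: {a, b, c, e, f, g, h, i, j, k}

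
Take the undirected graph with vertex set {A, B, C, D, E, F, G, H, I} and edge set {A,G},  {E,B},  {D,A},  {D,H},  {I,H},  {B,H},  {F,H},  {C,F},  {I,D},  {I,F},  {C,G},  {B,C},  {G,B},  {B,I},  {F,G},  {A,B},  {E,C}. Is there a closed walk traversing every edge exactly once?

No

Degrees: A:3, B:6, C:4, D:3, E:2, F:4, G:4, H:4, I:4
Vertices with odd degree: A, D. An Eulerian circuit requires all degrees even.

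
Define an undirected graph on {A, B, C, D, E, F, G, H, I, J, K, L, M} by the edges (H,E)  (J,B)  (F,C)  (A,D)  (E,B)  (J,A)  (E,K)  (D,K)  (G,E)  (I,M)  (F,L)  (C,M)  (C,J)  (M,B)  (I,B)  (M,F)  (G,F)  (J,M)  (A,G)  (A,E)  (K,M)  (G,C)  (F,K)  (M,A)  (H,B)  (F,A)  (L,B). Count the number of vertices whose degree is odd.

2

Degrees: A:6, B:6, C:4, D:2, E:5, F:6, G:4, H:2, I:2, J:4, K:4, L:2, M:7
Odd-degree vertices: E, M.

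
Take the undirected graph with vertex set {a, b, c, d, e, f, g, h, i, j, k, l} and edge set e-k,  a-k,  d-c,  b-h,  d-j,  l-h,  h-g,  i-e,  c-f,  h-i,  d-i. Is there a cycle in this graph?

No

|V| = 12, |E| = 11, number of components = 1.
Since 11 = 12 - 1, the graph is a forest and contains no cycle.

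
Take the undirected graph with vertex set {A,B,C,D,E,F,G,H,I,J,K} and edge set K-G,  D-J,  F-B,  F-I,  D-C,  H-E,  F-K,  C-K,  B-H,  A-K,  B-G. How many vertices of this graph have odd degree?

Degrees: A:1, B:3, C:2, D:2, E:1, F:3, G:2, H:2, I:1, J:1, K:4
Odd-degree vertices: A, B, E, F, I, J.

6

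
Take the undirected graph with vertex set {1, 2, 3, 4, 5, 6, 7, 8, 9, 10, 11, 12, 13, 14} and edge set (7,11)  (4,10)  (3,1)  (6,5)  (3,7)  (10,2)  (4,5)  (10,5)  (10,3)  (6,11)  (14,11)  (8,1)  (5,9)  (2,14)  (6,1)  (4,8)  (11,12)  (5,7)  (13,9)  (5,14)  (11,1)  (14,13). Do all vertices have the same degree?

No

Degrees: 1:4, 2:2, 3:3, 4:3, 5:6, 6:3, 7:3, 8:2, 9:2, 10:4, 11:5, 12:1, 13:2, 14:4
Degrees are not all equal (e.g. deg(12)=1 but deg(5)=6); not regular.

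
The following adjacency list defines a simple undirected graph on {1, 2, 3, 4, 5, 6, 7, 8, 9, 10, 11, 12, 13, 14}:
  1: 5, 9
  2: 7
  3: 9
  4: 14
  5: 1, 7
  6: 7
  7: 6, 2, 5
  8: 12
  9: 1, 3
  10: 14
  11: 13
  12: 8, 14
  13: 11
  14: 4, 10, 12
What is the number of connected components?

3

Component: {11, 13}
Component: {4, 8, 10, 12, 14}
Component: {1, 2, 3, 5, 6, 7, 9}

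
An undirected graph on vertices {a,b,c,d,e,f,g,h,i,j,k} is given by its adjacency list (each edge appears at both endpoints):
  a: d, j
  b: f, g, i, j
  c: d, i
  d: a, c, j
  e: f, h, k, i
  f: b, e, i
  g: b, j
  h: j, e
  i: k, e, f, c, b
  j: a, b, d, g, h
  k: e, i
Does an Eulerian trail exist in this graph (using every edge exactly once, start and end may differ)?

No

Degrees: a:2, b:4, c:2, d:3, e:4, f:3, g:2, h:2, i:5, j:5, k:2
Odd-degree vertices: d, f, i, j (4 total).
With 4 odd-degree vertices (more than two), no single trail can use every edge.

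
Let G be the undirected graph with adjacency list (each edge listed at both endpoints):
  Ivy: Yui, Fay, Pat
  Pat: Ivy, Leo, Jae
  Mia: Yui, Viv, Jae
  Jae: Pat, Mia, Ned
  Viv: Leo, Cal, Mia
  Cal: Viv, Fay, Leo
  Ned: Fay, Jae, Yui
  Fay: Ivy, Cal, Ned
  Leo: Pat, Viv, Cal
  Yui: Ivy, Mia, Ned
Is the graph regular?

Yes

Degrees: Ivy:3, Pat:3, Mia:3, Jae:3, Viv:3, Cal:3, Ned:3, Fay:3, Leo:3, Yui:3
All degrees equal 3; the graph is regular.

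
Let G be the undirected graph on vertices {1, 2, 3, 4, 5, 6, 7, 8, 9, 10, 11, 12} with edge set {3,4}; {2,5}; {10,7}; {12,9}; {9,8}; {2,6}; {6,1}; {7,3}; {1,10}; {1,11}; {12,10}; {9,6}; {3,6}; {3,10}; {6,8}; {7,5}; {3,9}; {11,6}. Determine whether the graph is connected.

Yes

Starting from 1 and exploring outward reaches every vertex (1, 6, 10, 11, 9, 3, 2, 8, 12, 7, 4, 5); the graph is connected.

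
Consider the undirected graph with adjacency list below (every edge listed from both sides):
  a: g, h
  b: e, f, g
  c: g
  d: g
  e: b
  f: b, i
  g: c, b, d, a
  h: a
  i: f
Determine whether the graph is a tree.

Yes

The graph has 9 vertices and 8 edges.
It is connected with exactly 8 edges, hence acyclic — it is a tree.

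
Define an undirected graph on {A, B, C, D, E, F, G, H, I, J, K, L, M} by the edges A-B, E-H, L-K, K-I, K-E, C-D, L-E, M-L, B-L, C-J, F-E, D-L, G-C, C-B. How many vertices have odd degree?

10

Degrees: A:1, B:3, C:4, D:2, E:4, F:1, G:1, H:1, I:1, J:1, K:3, L:5, M:1
Odd-degree vertices: A, B, F, G, H, I, J, K, L, M.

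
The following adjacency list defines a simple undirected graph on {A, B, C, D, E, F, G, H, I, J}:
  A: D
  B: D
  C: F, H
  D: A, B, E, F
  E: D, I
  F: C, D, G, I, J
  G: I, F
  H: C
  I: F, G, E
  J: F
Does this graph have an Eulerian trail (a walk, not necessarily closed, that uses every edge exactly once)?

No

Degrees: A:1, B:1, C:2, D:4, E:2, F:5, G:2, H:1, I:3, J:1
Odd-degree vertices: A, B, F, H, I, J (6 total).
An Eulerian trail requires 0 or 2 odd-degree vertices; here there are 6.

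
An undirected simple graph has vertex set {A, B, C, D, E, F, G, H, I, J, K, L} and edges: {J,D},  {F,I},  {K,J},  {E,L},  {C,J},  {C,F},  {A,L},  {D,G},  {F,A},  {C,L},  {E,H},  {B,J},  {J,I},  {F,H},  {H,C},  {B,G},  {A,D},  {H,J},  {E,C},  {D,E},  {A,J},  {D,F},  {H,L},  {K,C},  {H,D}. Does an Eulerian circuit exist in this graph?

Degrees: A:4, B:2, C:6, D:6, E:4, F:5, G:2, H:6, I:2, J:7, K:2, L:4
Vertices with odd degree: F, J. An Eulerian circuit requires all degrees even.

No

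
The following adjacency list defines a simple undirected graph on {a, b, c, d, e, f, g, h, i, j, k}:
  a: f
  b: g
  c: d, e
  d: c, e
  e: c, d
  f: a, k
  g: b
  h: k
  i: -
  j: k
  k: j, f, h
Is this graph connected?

Component: {i}
Component: {b, g}
Component: {c, d, e}
Component: {a, f, h, j, k}
No edge joins these 4 groups, so the graph is disconnected.

No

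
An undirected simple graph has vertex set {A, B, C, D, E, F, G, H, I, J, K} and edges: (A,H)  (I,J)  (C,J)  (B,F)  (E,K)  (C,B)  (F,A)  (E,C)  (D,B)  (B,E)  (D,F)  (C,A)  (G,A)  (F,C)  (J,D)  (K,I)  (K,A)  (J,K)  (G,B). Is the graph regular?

No

Degrees: A:5, B:5, C:5, D:3, E:3, F:4, G:2, H:1, I:2, J:4, K:4
Vertex H has degree 1 while A has degree 5, so the graph is not regular.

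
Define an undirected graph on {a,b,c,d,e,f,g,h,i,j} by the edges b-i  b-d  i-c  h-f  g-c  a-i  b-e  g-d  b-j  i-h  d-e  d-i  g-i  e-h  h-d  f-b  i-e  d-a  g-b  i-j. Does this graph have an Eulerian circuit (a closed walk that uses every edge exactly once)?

Yes

Degrees: a:2, b:6, c:2, d:6, e:4, f:2, g:4, h:4, i:8, j:2
All degrees are even and the non-isolated vertices are connected — an Eulerian circuit exists.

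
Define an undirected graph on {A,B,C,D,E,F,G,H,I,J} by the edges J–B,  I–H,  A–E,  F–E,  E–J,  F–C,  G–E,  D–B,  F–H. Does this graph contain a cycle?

The graph has 10 vertices, 9 edges, and 1 connected component.
A forest on 10 vertices with 1 component has exactly 9 edges, which matches — so no cycle.

No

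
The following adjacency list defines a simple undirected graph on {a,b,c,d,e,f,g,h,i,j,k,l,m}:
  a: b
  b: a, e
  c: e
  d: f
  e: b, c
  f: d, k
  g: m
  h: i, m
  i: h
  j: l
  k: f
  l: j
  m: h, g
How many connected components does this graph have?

4

Component: {j, l}
Component: {d, f, k}
Component: {a, b, c, e}
Component: {g, h, i, m}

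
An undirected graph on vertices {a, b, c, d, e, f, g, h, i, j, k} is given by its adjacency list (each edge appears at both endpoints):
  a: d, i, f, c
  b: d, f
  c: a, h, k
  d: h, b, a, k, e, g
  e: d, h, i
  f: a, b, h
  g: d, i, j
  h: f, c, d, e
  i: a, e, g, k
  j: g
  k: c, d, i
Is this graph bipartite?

No

The cycle e-h-f-a-i-e has length 5, which is odd, so the graph is not bipartite.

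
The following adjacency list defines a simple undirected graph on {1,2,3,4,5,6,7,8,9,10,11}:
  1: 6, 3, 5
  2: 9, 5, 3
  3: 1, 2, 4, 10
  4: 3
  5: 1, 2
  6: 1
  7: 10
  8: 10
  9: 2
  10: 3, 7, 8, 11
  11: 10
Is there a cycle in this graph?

The graph has 11 vertices, 11 edges, and 1 connected component.
One cycle is 1-3-2-5-1.

Yes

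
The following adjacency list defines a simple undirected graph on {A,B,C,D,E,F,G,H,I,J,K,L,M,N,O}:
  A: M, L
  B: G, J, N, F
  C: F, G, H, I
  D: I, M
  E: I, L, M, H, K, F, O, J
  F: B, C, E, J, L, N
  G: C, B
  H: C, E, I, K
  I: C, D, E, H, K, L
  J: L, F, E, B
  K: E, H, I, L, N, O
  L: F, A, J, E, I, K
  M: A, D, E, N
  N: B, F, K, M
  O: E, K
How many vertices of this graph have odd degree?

0

Degrees: A:2, B:4, C:4, D:2, E:8, F:6, G:2, H:4, I:6, J:4, K:6, L:6, M:4, N:4, O:2
Odd-degree vertices: none.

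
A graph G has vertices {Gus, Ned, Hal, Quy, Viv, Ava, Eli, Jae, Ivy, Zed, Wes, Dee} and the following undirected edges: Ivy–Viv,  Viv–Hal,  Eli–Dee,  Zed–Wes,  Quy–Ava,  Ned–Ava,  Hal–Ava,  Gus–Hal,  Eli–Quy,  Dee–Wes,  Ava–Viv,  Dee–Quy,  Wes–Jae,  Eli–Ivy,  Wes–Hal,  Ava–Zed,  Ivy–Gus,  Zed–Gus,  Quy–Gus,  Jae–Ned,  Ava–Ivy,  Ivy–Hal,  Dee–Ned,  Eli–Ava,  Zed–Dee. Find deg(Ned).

3

Neighbors of Ned: Ava, Jae, Dee.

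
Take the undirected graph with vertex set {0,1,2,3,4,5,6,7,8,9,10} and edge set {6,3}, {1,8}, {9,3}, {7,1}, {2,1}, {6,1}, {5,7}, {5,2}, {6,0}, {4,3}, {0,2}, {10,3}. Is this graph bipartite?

Yes

A valid 2-coloring puts {2, 4, 6, 7, 8, 9, 10} on one side and {0, 1, 3, 5} on the other; every edge crosses between the two sides.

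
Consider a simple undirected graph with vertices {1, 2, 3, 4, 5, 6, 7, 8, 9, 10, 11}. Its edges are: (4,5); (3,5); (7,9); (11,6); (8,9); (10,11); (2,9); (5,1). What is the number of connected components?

3

Component: {6, 10, 11}
Component: {1, 3, 4, 5}
Component: {2, 7, 8, 9}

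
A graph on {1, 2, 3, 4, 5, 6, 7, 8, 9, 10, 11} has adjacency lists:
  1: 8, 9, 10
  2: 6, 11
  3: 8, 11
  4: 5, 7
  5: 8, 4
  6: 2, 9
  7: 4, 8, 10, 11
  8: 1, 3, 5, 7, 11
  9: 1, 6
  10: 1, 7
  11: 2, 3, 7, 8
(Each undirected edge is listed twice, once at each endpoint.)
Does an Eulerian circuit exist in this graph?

Degrees: 1:3, 2:2, 3:2, 4:2, 5:2, 6:2, 7:4, 8:5, 9:2, 10:2, 11:4
Vertices with odd degree: 1, 8. An Eulerian circuit requires all degrees even.

No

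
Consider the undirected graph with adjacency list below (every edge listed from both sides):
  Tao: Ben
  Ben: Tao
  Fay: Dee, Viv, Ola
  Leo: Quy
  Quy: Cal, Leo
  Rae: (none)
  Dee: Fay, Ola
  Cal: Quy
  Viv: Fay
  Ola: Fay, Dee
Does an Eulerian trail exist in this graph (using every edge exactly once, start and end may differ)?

Degrees: Tao:1, Ben:1, Fay:3, Leo:1, Quy:2, Rae:0, Dee:2, Cal:1, Viv:1, Ola:2
Odd-degree vertices: Tao, Ben, Fay, Leo, Cal, Viv (6 total).
An Eulerian trail requires 0 or 2 odd-degree vertices; here there are 6.

No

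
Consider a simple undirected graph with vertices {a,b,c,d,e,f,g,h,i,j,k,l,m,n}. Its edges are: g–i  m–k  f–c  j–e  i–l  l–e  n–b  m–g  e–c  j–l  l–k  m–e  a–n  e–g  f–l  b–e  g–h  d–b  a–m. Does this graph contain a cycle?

|V| = 14, |E| = 19, number of components = 1.
Since 19 > 14 - 1, a cycle must exist; for instance m-e-g-m.

Yes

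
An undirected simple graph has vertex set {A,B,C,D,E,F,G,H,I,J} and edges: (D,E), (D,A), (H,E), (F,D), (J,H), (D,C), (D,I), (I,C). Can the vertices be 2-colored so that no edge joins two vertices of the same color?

No

C-I-D-C is an odd cycle (length 3), and a bipartite graph can contain only even cycles.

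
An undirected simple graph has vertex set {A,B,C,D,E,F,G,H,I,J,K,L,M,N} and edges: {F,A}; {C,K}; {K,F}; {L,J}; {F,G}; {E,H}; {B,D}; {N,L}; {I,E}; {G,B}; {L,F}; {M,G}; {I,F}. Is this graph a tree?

Yes

The graph has 14 vertices and 13 edges.
It is connected with exactly 13 edges, hence acyclic — it is a tree.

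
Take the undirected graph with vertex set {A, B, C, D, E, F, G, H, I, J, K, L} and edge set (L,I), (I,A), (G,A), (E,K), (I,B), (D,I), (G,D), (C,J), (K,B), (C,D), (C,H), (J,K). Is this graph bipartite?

Color {C, F, G, I, K} black and {A, B, D, E, H, J, L} white. No edge joins two same-colored vertices, so the graph is bipartite.

Yes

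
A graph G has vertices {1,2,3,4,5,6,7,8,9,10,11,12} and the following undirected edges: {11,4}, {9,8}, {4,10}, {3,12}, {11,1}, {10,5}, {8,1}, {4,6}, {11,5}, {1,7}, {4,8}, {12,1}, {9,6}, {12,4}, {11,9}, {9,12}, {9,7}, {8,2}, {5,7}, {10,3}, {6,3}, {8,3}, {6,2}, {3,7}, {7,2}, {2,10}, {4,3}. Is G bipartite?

4-3-12-4 is an odd cycle (length 3), and a bipartite graph can contain only even cycles.

No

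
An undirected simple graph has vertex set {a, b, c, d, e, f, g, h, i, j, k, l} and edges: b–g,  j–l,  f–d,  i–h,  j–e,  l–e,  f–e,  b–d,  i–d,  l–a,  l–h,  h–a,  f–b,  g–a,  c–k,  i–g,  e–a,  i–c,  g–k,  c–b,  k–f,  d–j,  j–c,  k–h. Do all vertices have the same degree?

Yes

Degrees: a:4, b:4, c:4, d:4, e:4, f:4, g:4, h:4, i:4, j:4, k:4, l:4
All degrees equal 4; the graph is regular.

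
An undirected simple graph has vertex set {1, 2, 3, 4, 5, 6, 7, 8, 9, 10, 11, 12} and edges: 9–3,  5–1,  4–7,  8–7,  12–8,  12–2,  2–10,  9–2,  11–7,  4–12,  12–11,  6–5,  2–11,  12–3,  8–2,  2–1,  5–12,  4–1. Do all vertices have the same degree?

No

Degrees: 1:3, 2:6, 3:2, 4:3, 5:3, 6:1, 7:3, 8:3, 9:2, 10:1, 11:3, 12:6
Degrees are not all equal (e.g. deg(6)=1 but deg(2)=6); not regular.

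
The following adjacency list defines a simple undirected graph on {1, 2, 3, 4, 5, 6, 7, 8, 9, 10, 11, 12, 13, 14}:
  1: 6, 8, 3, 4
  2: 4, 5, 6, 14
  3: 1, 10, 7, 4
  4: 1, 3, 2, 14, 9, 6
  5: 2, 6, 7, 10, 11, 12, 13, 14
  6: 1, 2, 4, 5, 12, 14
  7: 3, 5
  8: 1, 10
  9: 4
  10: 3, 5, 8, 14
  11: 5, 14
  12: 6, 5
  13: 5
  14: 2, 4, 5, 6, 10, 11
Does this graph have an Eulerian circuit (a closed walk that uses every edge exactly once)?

No

Degrees: 1:4, 2:4, 3:4, 4:6, 5:8, 6:6, 7:2, 8:2, 9:1, 10:4, 11:2, 12:2, 13:1, 14:6
Vertices with odd degree: 9, 13. An Eulerian circuit requires all degrees even.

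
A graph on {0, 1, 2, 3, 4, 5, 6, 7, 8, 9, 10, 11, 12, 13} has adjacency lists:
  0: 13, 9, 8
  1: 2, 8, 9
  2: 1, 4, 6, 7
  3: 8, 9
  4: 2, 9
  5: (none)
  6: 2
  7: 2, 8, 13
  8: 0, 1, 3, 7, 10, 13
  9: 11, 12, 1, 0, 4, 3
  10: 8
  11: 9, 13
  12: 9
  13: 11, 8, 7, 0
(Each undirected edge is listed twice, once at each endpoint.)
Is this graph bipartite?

No

The cycle 7-8-13-7 has length 3, which is odd, so the graph is not bipartite.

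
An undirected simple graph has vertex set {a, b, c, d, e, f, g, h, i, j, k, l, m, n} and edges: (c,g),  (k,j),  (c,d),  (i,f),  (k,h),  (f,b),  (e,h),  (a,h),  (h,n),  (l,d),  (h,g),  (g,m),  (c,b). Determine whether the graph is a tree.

Yes

|V| = 14, |E| = 13.
Connected and |E| = |V| - 1, which characterizes a tree.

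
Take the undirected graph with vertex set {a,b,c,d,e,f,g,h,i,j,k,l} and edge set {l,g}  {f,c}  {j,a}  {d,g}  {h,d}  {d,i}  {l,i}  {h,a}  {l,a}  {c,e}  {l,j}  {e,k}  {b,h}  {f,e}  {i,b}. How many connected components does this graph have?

2

Component: {c, e, f, k}
Component: {a, b, d, g, h, i, j, l}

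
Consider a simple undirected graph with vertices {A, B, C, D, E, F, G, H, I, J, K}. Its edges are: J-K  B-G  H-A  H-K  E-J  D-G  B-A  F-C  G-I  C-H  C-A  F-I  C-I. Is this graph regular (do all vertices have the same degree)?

Degrees: A:3, B:2, C:4, D:1, E:1, F:2, G:3, H:3, I:3, J:2, K:2
Vertex D has degree 1 while C has degree 4, so the graph is not regular.

No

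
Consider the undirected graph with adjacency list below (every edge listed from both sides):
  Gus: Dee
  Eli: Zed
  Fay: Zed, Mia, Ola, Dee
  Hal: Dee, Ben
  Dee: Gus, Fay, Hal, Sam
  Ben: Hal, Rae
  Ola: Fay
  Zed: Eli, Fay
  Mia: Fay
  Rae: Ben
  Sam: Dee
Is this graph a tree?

The graph has 11 vertices and 10 edges.
Connected and |E| = |V| - 1, which characterizes a tree.

Yes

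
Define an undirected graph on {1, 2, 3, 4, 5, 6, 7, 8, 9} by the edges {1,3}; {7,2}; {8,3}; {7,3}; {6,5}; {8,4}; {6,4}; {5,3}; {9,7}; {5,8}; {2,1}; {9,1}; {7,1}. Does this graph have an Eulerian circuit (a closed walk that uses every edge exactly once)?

Degrees: 1:4, 2:2, 3:4, 4:2, 5:3, 6:2, 7:4, 8:3, 9:2
5, 8 have odd degree; an Eulerian circuit needs every degree to be even, so none exists.

No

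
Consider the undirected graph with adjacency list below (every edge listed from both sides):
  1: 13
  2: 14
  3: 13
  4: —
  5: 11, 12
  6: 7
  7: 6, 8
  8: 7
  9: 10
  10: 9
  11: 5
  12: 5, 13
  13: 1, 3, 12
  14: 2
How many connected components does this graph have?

Component: {4}
Component: {2, 14}
Component: {9, 10}
Component: {6, 7, 8}
Component: {1, 3, 5, 11, 12, 13}

5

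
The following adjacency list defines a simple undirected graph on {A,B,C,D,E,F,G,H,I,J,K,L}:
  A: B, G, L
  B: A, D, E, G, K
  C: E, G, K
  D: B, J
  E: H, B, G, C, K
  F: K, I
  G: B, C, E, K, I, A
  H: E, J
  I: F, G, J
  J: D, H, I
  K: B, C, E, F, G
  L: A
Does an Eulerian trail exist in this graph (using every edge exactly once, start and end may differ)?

No

Degrees: A:3, B:5, C:3, D:2, E:5, F:2, G:6, H:2, I:3, J:3, K:5, L:1
Odd-degree vertices: A, B, C, E, I, J, K, L (8 total).
With 8 odd-degree vertices (more than two), no single trail can use every edge.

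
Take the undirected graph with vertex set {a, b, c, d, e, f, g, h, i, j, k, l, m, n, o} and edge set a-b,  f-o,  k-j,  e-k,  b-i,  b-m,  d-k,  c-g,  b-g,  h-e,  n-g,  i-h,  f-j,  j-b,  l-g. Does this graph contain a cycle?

The graph has 15 vertices, 15 edges, and 1 connected component.
Since 15 > 15 - 1, a cycle must exist; for instance b-j-k-e-h-i-b.

Yes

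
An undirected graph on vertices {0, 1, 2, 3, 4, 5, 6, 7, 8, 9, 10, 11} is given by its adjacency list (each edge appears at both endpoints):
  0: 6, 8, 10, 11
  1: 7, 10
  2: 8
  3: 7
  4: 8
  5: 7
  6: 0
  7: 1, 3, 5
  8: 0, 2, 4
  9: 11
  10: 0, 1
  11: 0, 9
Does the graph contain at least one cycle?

No

The graph has 12 vertices, 11 edges, and 1 connected component.
Since 11 = 12 - 1, the graph is a forest and contains no cycle.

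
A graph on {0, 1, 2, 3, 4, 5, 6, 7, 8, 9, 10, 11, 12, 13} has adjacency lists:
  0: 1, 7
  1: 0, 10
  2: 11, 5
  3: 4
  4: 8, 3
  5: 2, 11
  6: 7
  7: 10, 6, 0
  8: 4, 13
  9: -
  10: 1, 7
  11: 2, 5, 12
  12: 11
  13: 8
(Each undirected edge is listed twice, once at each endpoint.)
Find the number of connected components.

Component: {9}
Component: {2, 5, 11, 12}
Component: {3, 4, 8, 13}
Component: {0, 1, 6, 7, 10}

4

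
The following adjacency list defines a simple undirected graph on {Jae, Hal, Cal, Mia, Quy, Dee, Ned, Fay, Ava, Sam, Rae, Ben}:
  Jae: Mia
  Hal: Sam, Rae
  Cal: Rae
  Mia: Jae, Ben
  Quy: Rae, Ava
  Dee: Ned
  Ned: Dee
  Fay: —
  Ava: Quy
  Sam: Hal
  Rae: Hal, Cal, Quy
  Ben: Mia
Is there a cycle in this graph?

No

The graph has 12 vertices, 8 edges, and 4 connected components.
A forest on 12 vertices with 4 components has exactly 8 edges, which matches — so no cycle.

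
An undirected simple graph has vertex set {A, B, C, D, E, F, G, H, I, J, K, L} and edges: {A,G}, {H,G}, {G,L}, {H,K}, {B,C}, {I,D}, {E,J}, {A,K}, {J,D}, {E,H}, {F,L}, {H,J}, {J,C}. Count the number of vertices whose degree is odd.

Degrees: A:2, B:1, C:2, D:2, E:2, F:1, G:3, H:4, I:1, J:4, K:2, L:2
Odd-degree vertices: B, F, G, I.

4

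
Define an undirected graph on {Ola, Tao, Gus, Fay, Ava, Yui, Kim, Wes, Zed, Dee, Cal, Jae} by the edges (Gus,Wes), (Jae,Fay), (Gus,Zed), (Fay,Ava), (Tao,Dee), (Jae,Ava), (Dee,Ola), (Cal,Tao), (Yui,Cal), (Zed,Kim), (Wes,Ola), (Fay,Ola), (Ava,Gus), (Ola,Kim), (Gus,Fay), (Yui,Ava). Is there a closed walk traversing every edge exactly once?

Degrees: Ola:4, Tao:2, Gus:4, Fay:4, Ava:4, Yui:2, Kim:2, Wes:2, Zed:2, Dee:2, Cal:2, Jae:2
Every vertex has even degree and the edges form a single connected piece, so an Eulerian circuit exists.

Yes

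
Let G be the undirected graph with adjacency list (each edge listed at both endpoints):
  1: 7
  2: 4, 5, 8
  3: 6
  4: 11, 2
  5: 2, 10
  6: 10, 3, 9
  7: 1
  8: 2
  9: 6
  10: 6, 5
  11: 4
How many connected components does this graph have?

Component: {1, 7}
Component: {2, 3, 4, 5, 6, 8, 9, 10, 11}

2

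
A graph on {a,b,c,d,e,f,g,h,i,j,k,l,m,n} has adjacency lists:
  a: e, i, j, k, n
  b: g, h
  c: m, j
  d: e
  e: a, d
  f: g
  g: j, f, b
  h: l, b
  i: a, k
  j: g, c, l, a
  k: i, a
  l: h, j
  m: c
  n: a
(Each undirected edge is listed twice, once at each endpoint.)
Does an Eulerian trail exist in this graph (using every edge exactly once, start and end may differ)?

Degrees: a:5, b:2, c:2, d:1, e:2, f:1, g:3, h:2, i:2, j:4, k:2, l:2, m:1, n:1
Odd-degree vertices: a, d, f, g, m, n (6 total).
An Eulerian trail requires 0 or 2 odd-degree vertices; here there are 6.

No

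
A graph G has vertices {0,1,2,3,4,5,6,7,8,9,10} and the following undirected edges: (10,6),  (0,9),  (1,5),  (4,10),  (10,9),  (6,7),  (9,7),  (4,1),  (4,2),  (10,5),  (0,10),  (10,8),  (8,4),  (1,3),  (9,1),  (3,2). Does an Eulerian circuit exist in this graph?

Yes

Degrees: 0:2, 1:4, 2:2, 3:2, 4:4, 5:2, 6:2, 7:2, 8:2, 9:4, 10:6
Every vertex has even degree and the edges form a single connected piece, so an Eulerian circuit exists.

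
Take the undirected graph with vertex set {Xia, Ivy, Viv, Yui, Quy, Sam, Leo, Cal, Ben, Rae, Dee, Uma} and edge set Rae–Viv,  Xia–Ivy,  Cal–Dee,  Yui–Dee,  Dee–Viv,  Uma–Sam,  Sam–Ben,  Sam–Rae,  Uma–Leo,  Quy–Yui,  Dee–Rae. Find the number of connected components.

2

Component: {Xia, Ivy}
Component: {Viv, Yui, Quy, Sam, Leo, Cal, Ben, Rae, Dee, Uma}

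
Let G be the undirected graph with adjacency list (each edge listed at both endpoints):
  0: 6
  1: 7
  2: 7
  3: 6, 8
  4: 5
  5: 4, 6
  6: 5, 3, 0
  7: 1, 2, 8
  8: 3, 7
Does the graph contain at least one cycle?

No

The graph has 9 vertices, 8 edges, and 1 connected component.
A forest on 9 vertices with 1 component has exactly 8 edges, which matches — so no cycle.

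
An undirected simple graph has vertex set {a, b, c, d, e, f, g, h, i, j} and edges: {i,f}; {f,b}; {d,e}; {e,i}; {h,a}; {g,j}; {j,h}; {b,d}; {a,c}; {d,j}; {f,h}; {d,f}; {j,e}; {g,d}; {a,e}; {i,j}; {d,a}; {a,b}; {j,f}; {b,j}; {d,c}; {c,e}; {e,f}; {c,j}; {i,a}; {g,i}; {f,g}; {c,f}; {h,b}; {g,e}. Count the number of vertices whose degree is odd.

Degrees: a:6, b:5, c:5, d:7, e:7, f:8, g:5, h:4, i:5, j:8
Odd-degree vertices: b, c, d, e, g, i.

6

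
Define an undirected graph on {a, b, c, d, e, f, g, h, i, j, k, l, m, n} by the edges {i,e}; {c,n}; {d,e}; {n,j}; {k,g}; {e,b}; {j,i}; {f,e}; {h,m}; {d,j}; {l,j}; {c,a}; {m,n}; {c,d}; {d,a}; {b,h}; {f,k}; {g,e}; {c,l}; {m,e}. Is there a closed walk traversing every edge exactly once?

No

Degrees: a:2, b:2, c:4, d:4, e:6, f:2, g:2, h:2, i:2, j:4, k:2, l:2, m:3, n:3
m, n have odd degree; an Eulerian circuit needs every degree to be even, so none exists.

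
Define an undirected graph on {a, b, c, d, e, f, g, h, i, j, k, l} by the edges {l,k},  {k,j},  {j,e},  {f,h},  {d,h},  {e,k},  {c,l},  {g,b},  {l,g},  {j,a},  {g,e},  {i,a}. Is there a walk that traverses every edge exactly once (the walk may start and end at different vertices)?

No

Degrees: a:2, b:1, c:1, d:1, e:3, f:1, g:3, h:2, i:1, j:3, k:3, l:3
Odd-degree vertices: b, c, d, e, f, g, i, j, k, l (10 total).
With 10 odd-degree vertices (more than two), no single trail can use every edge.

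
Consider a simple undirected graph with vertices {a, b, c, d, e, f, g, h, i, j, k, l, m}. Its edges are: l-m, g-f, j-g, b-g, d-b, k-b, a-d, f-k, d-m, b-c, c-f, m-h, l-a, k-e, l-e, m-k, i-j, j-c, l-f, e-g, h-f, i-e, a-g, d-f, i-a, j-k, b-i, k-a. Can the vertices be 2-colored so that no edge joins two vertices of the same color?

A valid 2-coloring puts {c, d, g, h, i, k, l} on one side and {a, b, e, f, j, m} on the other; every edge crosses between the two sides.

Yes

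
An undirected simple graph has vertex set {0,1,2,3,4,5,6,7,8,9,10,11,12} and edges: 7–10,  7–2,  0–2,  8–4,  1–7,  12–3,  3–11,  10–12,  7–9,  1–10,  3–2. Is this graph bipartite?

No

The cycle 1-7-10-1 has length 3, which is odd, so the graph is not bipartite.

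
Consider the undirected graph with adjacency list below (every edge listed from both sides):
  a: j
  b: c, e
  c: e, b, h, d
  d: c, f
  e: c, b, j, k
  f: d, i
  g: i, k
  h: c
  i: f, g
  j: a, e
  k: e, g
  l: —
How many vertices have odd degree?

2

Degrees: a:1, b:2, c:4, d:2, e:4, f:2, g:2, h:1, i:2, j:2, k:2, l:0
Odd-degree vertices: a, h.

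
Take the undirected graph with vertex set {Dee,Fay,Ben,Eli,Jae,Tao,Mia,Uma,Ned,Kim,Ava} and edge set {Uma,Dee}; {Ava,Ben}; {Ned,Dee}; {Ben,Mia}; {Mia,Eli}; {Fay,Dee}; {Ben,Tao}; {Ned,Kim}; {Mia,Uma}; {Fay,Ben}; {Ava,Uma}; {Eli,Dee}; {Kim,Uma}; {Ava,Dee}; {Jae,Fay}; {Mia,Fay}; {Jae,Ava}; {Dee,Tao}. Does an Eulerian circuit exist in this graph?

Degrees: Dee:6, Fay:4, Ben:4, Eli:2, Jae:2, Tao:2, Mia:4, Uma:4, Ned:2, Kim:2, Ava:4
Every vertex has even degree and the edges form a single connected piece, so an Eulerian circuit exists.

Yes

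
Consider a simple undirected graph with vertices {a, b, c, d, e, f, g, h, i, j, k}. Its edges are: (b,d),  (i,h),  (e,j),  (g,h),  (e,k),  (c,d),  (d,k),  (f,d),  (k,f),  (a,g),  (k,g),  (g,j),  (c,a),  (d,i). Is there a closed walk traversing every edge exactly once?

No

Degrees: a:2, b:1, c:2, d:5, e:2, f:2, g:4, h:2, i:2, j:2, k:4
Vertices with odd degree: b, d. An Eulerian circuit requires all degrees even.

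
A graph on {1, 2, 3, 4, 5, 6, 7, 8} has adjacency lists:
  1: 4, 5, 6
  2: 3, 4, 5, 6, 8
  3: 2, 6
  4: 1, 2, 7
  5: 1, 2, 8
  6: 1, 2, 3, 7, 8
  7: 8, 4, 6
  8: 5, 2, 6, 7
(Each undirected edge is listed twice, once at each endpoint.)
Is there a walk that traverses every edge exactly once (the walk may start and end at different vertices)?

Degrees: 1:3, 2:5, 3:2, 4:3, 5:3, 6:5, 7:3, 8:4
Odd-degree vertices: 1, 2, 4, 5, 6, 7 (6 total).
With 6 odd-degree vertices (more than two), no single trail can use every edge.

No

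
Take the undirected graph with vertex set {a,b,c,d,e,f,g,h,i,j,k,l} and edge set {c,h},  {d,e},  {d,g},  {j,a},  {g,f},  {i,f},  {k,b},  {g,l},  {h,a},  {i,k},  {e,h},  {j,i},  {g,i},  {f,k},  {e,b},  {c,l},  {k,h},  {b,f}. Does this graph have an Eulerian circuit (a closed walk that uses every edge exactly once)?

Degrees: a:2, b:3, c:2, d:2, e:3, f:4, g:4, h:4, i:4, j:2, k:4, l:2
Vertices with odd degree: b, e. An Eulerian circuit requires all degrees even.

No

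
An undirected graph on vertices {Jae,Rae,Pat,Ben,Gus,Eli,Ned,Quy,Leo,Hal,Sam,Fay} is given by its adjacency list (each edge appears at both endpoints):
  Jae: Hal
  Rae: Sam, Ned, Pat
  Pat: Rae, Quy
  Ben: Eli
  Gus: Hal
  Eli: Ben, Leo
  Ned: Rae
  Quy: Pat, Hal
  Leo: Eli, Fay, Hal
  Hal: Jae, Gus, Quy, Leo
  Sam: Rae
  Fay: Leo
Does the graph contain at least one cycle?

|V| = 12, |E| = 11, number of components = 1.
A forest on 12 vertices with 1 component has exactly 11 edges, which matches — so no cycle.

No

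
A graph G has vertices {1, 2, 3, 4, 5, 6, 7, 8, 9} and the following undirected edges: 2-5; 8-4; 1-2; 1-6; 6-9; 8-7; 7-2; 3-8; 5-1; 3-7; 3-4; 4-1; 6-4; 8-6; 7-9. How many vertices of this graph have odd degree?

Degrees: 1:4, 2:3, 3:3, 4:4, 5:2, 6:4, 7:4, 8:4, 9:2
Odd-degree vertices: 2, 3.

2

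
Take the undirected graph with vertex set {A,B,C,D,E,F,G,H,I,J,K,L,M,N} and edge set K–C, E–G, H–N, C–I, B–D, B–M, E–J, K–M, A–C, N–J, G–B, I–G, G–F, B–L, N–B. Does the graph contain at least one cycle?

Yes

The graph has 14 vertices, 15 edges, and 1 connected component.
One cycle is G-B-N-J-E-G.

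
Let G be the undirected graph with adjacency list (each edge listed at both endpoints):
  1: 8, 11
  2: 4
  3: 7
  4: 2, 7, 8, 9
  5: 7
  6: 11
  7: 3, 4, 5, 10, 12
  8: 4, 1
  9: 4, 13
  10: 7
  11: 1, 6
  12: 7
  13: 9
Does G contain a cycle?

|V| = 13, |E| = 12, number of components = 1.
A forest on 13 vertices with 1 component has exactly 12 edges, which matches — so no cycle.

No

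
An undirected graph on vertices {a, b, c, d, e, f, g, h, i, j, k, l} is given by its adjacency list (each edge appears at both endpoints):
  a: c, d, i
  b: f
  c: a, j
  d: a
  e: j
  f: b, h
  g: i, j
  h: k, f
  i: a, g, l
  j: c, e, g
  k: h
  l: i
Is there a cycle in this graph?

|V| = 12, |E| = 11, number of components = 2.
One cycle is a-c-j-g-i-a.

Yes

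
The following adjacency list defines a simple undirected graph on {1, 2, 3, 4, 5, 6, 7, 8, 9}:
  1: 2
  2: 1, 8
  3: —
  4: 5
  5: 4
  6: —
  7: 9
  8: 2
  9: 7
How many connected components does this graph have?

5

Component: {3}
Component: {6}
Component: {4, 5}
Component: {7, 9}
Component: {1, 2, 8}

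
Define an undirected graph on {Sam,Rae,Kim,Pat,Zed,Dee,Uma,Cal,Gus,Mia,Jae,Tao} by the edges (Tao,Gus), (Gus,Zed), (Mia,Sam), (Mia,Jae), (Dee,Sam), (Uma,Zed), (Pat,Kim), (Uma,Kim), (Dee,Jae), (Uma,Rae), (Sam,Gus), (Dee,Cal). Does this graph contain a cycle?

Yes

|V| = 12, |E| = 12, number of components = 1.
Since 12 > 12 - 1, a cycle must exist; for instance Sam-Dee-Jae-Mia-Sam.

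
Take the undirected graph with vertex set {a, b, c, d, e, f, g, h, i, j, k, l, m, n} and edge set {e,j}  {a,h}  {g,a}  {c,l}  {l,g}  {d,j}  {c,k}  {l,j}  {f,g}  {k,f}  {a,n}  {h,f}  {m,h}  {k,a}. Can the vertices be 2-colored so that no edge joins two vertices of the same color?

The cycle g-l-c-k-a-g has length 5, which is odd, so the graph is not bipartite.

No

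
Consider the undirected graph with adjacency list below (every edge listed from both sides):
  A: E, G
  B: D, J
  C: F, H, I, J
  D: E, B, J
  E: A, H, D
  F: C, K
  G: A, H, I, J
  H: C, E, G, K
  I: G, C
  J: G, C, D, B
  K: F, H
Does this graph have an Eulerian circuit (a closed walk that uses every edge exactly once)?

Degrees: A:2, B:2, C:4, D:3, E:3, F:2, G:4, H:4, I:2, J:4, K:2
Vertices with odd degree: D, E. An Eulerian circuit requires all degrees even.

No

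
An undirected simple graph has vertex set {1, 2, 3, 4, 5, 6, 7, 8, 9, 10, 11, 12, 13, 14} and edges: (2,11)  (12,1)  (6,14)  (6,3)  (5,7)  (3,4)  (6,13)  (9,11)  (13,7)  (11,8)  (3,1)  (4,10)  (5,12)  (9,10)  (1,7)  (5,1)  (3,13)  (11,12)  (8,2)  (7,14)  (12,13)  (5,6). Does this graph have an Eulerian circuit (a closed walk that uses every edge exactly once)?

Degrees: 1:4, 2:2, 3:4, 4:2, 5:4, 6:4, 7:4, 8:2, 9:2, 10:2, 11:4, 12:4, 13:4, 14:2
Every vertex has even degree and the edges form a single connected piece, so an Eulerian circuit exists.

Yes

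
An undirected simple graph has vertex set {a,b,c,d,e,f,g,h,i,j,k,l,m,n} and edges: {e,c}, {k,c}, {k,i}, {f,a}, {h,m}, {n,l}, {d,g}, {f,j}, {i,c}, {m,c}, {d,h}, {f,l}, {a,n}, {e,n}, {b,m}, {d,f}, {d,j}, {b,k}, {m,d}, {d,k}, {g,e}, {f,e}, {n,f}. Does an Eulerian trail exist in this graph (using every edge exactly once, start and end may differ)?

Degrees: a:2, b:2, c:4, d:6, e:4, f:6, g:2, h:2, i:2, j:2, k:4, l:2, m:4, n:4
Odd-degree vertices: none (0 total).
With 0 odd-degree vertices and all edges in one connected piece, an Eulerian trail exists.

Yes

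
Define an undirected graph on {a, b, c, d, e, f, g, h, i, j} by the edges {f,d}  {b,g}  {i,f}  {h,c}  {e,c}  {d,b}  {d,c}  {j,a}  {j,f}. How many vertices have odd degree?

8

Degrees: a:1, b:2, c:3, d:3, e:1, f:3, g:1, h:1, i:1, j:2
Odd-degree vertices: a, c, d, e, f, g, h, i.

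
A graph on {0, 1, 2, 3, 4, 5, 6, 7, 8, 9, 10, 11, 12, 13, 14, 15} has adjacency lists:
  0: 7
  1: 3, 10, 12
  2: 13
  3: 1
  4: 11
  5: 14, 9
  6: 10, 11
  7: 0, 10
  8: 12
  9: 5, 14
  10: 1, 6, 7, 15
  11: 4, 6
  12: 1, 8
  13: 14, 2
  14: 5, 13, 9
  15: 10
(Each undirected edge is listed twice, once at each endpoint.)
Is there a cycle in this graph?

|V| = 16, |E| = 15, number of components = 2.
One cycle is 14-5-9-14.

Yes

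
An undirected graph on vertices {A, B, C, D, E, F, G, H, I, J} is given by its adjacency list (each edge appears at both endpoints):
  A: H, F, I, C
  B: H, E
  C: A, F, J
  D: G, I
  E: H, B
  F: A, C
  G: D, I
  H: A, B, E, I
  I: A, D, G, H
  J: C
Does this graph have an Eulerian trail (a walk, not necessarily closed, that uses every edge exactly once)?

Degrees: A:4, B:2, C:3, D:2, E:2, F:2, G:2, H:4, I:4, J:1
Odd-degree vertices: C, J (2 total).
With 2 odd-degree vertices and all edges in one connected piece, an Eulerian trail exists (from C to J).

Yes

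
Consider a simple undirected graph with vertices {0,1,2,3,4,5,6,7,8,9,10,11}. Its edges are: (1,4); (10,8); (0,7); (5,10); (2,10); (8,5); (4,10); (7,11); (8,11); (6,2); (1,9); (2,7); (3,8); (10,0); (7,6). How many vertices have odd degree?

4

Degrees: 0:2, 1:2, 2:3, 3:1, 4:2, 5:2, 6:2, 7:4, 8:4, 9:1, 10:5, 11:2
Odd-degree vertices: 2, 3, 9, 10.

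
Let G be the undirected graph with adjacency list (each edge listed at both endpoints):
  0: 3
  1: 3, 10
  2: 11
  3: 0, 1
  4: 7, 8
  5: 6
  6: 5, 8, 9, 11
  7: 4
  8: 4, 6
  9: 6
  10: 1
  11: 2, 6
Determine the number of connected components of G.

2

Component: {0, 1, 3, 10}
Component: {2, 4, 5, 6, 7, 8, 9, 11}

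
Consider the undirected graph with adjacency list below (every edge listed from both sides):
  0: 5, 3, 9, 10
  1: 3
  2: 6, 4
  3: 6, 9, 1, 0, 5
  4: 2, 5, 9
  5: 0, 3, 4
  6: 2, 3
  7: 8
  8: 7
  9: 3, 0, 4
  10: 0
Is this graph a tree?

No

|V| = 11, |E| = 13.
It is not connected, so it is not a tree.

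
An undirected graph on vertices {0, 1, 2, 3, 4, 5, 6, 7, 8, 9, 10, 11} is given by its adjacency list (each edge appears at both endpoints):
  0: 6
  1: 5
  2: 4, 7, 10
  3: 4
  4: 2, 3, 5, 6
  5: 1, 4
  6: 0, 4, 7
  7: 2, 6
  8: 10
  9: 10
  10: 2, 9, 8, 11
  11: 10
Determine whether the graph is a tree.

The graph has 12 vertices and 12 edges.
Connected but with 12 > 11 edges, so it has a cycle and is not a tree.

No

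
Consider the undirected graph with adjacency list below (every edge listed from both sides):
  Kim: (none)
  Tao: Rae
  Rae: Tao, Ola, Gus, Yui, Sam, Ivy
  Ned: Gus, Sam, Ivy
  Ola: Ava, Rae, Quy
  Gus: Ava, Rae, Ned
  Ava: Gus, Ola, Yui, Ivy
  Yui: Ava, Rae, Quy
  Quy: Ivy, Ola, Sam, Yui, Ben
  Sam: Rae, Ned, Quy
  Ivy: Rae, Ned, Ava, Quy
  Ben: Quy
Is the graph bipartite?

Yes

A valid 2-coloring puts {Kim, Rae, Ned, Ava, Quy} on one side and {Tao, Ola, Gus, Yui, Sam, Ivy, Ben} on the other; every edge crosses between the two sides.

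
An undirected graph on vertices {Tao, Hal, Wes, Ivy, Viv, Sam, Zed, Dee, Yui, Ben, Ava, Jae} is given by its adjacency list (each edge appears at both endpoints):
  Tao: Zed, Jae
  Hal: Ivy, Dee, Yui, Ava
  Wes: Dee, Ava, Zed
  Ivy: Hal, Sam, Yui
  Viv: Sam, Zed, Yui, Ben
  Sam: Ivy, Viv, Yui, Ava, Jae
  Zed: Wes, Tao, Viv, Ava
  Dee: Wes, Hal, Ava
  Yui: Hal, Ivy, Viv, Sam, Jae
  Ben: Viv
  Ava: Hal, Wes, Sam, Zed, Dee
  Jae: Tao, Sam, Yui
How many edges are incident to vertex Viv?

Neighbors of Viv: Sam, Zed, Yui, Ben.

4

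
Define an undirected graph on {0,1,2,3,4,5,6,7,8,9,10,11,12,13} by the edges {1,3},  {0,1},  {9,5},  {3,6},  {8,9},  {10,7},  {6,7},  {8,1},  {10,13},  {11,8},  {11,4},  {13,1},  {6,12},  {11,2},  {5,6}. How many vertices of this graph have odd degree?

6

Degrees: 0:1, 1:4, 2:1, 3:2, 4:1, 5:2, 6:4, 7:2, 8:3, 9:2, 10:2, 11:3, 12:1, 13:2
Odd-degree vertices: 0, 2, 4, 8, 11, 12.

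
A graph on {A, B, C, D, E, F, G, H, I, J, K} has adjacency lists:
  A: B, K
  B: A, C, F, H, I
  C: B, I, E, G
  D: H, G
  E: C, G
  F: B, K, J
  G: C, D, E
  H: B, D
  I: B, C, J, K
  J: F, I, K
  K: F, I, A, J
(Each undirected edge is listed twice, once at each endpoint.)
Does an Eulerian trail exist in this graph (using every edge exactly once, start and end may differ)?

No

Degrees: A:2, B:5, C:4, D:2, E:2, F:3, G:3, H:2, I:4, J:3, K:4
Odd-degree vertices: B, F, G, J (4 total).
An Eulerian trail requires 0 or 2 odd-degree vertices; here there are 4.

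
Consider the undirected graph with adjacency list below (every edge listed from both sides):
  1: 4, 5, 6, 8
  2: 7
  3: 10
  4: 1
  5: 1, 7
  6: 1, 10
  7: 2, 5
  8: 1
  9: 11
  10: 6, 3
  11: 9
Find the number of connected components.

Component: {9, 11}
Component: {1, 2, 3, 4, 5, 6, 7, 8, 10}

2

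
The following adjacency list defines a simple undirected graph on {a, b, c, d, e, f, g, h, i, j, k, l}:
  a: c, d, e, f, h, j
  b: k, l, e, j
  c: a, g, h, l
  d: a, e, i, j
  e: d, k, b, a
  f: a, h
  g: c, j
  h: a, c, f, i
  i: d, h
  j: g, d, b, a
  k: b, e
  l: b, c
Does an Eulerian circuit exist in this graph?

Degrees: a:6, b:4, c:4, d:4, e:4, f:2, g:2, h:4, i:2, j:4, k:2, l:2
Every vertex has even degree and the edges form a single connected piece, so an Eulerian circuit exists.

Yes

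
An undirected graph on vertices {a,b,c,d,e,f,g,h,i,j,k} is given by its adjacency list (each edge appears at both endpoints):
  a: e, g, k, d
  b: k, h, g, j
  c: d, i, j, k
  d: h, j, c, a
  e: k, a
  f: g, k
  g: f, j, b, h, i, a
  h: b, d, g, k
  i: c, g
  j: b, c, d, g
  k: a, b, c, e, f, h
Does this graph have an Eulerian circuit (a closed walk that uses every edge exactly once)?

Yes

Degrees: a:4, b:4, c:4, d:4, e:2, f:2, g:6, h:4, i:2, j:4, k:6
Every vertex has even degree and the edges form a single connected piece, so an Eulerian circuit exists.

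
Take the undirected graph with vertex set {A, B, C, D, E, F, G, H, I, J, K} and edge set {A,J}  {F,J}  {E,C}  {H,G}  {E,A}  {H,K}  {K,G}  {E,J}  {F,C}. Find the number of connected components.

5

Component: {B}
Component: {D}
Component: {I}
Component: {G, H, K}
Component: {A, C, E, F, J}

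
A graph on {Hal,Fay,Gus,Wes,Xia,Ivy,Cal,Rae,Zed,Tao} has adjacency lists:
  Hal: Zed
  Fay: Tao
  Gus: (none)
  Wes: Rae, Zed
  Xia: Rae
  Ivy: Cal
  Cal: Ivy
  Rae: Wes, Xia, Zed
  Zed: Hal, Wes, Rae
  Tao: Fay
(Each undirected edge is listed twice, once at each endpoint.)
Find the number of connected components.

4

Component: {Gus}
Component: {Fay, Tao}
Component: {Ivy, Cal}
Component: {Hal, Wes, Xia, Rae, Zed}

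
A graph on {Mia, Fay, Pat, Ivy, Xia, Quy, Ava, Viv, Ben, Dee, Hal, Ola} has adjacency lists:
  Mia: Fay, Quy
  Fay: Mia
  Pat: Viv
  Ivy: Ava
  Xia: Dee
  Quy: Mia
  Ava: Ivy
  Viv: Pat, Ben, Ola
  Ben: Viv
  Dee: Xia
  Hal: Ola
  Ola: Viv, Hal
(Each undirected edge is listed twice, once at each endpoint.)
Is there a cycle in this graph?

The graph has 12 vertices, 8 edges, and 4 connected components.
A forest on 12 vertices with 4 components has exactly 8 edges, which matches — so no cycle.

No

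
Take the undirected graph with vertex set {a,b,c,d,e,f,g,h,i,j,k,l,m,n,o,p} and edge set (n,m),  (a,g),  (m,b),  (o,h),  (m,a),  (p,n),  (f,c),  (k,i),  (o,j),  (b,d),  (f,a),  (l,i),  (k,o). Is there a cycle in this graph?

No

The graph has 16 vertices, 13 edges, and 3 connected components.
Since 13 = 16 - 3, the graph is a forest and contains no cycle.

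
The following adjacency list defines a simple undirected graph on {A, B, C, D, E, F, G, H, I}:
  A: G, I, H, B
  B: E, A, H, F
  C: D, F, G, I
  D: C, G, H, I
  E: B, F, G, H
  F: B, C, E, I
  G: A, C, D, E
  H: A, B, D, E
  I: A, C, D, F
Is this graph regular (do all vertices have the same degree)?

Yes

Degrees: A:4, B:4, C:4, D:4, E:4, F:4, G:4, H:4, I:4
Every vertex has degree 4, so the graph is 4-regular.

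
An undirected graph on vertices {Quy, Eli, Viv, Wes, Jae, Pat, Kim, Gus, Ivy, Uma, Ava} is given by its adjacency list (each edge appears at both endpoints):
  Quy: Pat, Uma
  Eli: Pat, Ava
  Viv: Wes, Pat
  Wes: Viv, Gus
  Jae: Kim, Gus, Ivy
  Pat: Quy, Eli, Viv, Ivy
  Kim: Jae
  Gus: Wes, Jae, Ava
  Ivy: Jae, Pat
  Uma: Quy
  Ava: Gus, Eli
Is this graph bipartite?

Color {Wes, Jae, Pat, Uma, Ava} black and {Quy, Eli, Viv, Kim, Gus, Ivy} white. No edge joins two same-colored vertices, so the graph is bipartite.

Yes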